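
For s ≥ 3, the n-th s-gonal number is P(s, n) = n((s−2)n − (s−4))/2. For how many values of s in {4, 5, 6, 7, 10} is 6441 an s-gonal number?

1

s = 4: P(4, 80) = 6400 and P(4, 81) = 6561; 6441 is not s-gonal.
s = 5: P(5, 65) = 6305 and P(5, 66) = 6501; 6441 is not s-gonal.
s = 6: P(6, 57) = 6441. ✓
s = 7: P(7, 51) = 6426 and P(7, 52) = 6682; 6441 is not s-gonal.
s = 10: P(10, 40) = 6280 and P(10, 41) = 6601; 6441 is not s-gonal.
Hits: s ∈ {6} → 1.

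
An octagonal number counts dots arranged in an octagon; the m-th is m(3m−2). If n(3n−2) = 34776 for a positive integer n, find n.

Set n(3n−2) = 34776, giving 3n² − 2n − 34776 = 0.
The discriminant is 4 + 12·34776 = 417316, and √417316 = 646.
So n = (2 + 646) / 6 = 648/6 = 108.
Check: 108·(3·108 − 2) = 34776. ✓

108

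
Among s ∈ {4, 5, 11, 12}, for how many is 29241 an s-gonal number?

s = 4: P(4, 171) = 29241. ✓
s = 5: P(5, 139) = 28912 and P(5, 140) = 29330; 29241 is not s-gonal.
s = 11: P(11, 81) = 29241. ✓
s = 12: P(12, 76) = 28576 and P(12, 77) = 29337; 29241 is not s-gonal.
Hits: s ∈ {4, 11} → 2.

2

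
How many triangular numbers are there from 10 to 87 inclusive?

The n-th triangular number is n(n+1)/2.
Smallest index with value ≥ 10: n = 4 (giving 10).
Largest index with value ≤ 87: n = 12 (giving 78).
Indices 4 through 12: 9 terms.

9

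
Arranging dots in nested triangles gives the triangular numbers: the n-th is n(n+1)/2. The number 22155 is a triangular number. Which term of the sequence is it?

210

Set n(n+1)/2 = 22155, giving n² + n − 44310 = 0.
The discriminant is 1 + 8·22155 = 177241, and √177241 = 421.
So n = (-1 + 421) / 2 = 420/2 = 210.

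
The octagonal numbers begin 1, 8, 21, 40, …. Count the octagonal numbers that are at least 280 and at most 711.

6

The n-th octagonal number is n(3n−2).
Smallest index with value ≥ 280: n = 10 (giving 280).
Largest index with value ≤ 711: n = 15 (giving 645).
Indices 10 through 15: 6 terms.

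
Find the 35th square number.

The 35th square number is n² with n = 35.
35² = 1225.

1225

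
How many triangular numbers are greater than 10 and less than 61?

The n-th triangular number is n(n+1)/2.
Smallest index with value > 10: n = 5 (giving 15).
Largest index with value < 61: n = 10 (giving 55).
Indices 5 through 10: 6 terms.

6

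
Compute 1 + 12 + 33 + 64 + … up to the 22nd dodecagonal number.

Σ i(5i−4) = 5Σi² − 4Σi over i = 1..22.
Σi = 253 and Σi² = 3795.
5·3795 − 4·253 = 17963.

17963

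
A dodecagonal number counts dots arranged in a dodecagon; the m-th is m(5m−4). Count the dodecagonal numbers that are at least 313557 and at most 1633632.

322

The n-th dodecagonal number is n(5n−4).
Smallest index with value ≥ 313557: n = 251 (giving 314001).
Largest index with value ≤ 1633632: n = 572 (giving 1633632).
Indices 251 through 572: 322 terms.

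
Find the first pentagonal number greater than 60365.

Solve n(3n−1)/2 > 60365 for integer n.
The largest n with value ≤ 60365 is 200 (since 59900 ≤ 60365 < 60501), so the first above is n = 201, value 60501.

60501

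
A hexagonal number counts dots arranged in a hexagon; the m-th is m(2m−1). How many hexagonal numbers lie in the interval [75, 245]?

5

The n-th hexagonal number is n(2n−1).
Smallest index with value ≥ 75: n = 7 (giving 91).
Largest index with value ≤ 245: n = 11 (giving 231).
Indices 7 through 11: 5 terms.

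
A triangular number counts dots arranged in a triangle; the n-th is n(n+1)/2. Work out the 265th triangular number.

35245

The 265th triangular number is n(n+1)/2 with n = 265.
265·266/2 = 70490/2 = 35245.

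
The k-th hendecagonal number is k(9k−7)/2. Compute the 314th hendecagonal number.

314·(9·314 − 7)/2 = 314·2819/2 = 442583.

442583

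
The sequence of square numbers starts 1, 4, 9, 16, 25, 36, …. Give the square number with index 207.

207² = 42849.

42849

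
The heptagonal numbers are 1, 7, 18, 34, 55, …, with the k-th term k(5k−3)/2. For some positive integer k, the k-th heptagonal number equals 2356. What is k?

31

Set n(5n−3)/2 = 2356, giving 5n² − 3n − 4712 = 0.
The discriminant is 9 + 40·2356 = 94249, and √94249 = 307.
So n = (3 + 307) / 10 = 310/10 = 31.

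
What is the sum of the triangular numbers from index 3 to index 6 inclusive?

52

Σ i(i+1)/2 = (Σi² + Σi) / 2 over i = 3..6.
Σi = 21 − 3 = 18 and Σi² = 91 − 5 = 86.
(1·86 + 1·18) / 2 = 104/2 = 52.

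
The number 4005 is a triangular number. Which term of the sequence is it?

89

Set n(n+1)/2 = 4005, giving n² + n − 8010 = 0.
So n = (-1 + 179) / 2 = 178/2 = 89.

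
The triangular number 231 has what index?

Set n(n+1)/2 = 231, giving n² + n − 462 = 0.
So n = (-1 + 43) / 2 = 42/2 = 21.

21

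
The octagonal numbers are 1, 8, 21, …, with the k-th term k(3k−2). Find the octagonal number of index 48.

The 48th octagonal number is n(3n−2) with n = 48.
48·(3·48 − 2) = 48·142 = 6816.

6816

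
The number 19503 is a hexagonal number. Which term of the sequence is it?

99

Set n(2n−1) = 19503, giving 2n² − n − 19503 = 0.
So n = (1 + 395) / 4 = 396/4 = 99.
Check: 99·(2·99 − 1) = 19503. ✓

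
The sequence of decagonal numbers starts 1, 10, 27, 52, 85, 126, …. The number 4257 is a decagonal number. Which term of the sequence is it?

Set n(4n−3) = 4257, giving 4n² − 3n − 4257 = 0.
The discriminant is 9 + 16·4257 = 68121, and √68121 = 261.
So n = (3 + 261) / 8 = 264/8 = 33.

33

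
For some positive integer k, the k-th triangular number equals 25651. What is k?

226

Set n(n+1)/2 = 25651, giving n² + n − 51302 = 0.
The discriminant is 1 + 8·25651 = 205209, and √205209 = 453.
So n = (-1 + 453) / 2 = 452/2 = 226.
Check: 226·227/2 = 25651. ✓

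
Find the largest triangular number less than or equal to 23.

21

Solve n(n+1)/2 ≤ 23 for integer n.
n = 6 gives 21 ≤ 23, while n = 7 gives 28 > 23; so the answer is 21.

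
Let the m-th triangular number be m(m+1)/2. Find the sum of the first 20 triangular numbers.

Σ i(i+1)/2 = (Σi² + Σi) / 2 over i = 1..20.
Σi = 210 and Σi² = 2870.
(1·2870 + 1·210) / 2 = 3080/2 = 1540.

1540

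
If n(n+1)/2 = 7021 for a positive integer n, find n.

118

Set n(n+1)/2 = 7021, giving n² + n − 14042 = 0.
The discriminant is 1 + 8·7021 = 56169, and √56169 = 237.
So n = (-1 + 237) / 2 = 236/2 = 118.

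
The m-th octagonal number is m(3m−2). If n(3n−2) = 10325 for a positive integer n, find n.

Set n(3n−2) = 10325, giving 3n² − 2n − 10325 = 0.
The discriminant is 4 + 12·10325 = 123904, and √123904 = 352.
So n = (2 + 352) / 6 = 354/6 = 59.
Check: 59·(3·59 − 2) = 10325. ✓

59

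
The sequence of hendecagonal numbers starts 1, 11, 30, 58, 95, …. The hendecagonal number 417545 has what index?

Set n(9n−7)/2 = 417545, giving 9n² − 7n − 835090 = 0.
The discriminant is 49 + 72·417545 = 30063289, and √30063289 = 5483.
So n = (7 + 5483) / 18 = 5490/18 = 305.
Check: 305·(9·305 − 7)/2 = 417545. ✓

305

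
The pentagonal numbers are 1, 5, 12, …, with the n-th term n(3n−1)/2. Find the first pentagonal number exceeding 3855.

Solve n(3n−1)/2 > 3855 for integer n.
The largest n with value ≤ 3855 is 50 (since 3725 ≤ 3855 < 3876), so the first above is n = 51, value 3876.

3876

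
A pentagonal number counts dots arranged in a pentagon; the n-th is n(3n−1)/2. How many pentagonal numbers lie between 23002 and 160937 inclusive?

204

The n-th pentagonal number is n(3n−1)/2.
Smallest index with value ≥ 23002: n = 124 (giving 23002).
Largest index with value ≤ 160937: n = 327 (giving 160230).
Indices 124 through 327: 204 terms.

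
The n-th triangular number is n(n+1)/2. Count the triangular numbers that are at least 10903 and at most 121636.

The n-th triangular number is n(n+1)/2.
Smallest index with value ≥ 10903: n = 148 (giving 11026).
Largest index with value ≤ 121636: n = 492 (giving 121278).
Indices 148 through 492: 345 terms.

345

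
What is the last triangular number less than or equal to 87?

Solve n(n+1)/2 ≤ 87 for integer n.
n = 12 gives 78 ≤ 87, while n = 13 gives 91 > 87; so the answer is 78.

78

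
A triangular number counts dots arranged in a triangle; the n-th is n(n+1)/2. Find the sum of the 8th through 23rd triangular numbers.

Σ i(i+1)/2 = (Σi² + Σi) / 2 over i = 8..23.
Σi = 276 − 28 = 248 and Σi² = 4324 − 140 = 4184.
(1·4184 + 1·248) / 2 = 4432/2 = 2216.

2216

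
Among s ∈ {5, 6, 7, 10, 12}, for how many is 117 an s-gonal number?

s = 5: P(5, 9) = 117. ✓
s = 6: P(6, 7) = 91 and P(6, 8) = 120; 117 is not s-gonal.
s = 7: P(7, 7) = 112 and P(7, 8) = 148; 117 is not s-gonal.
s = 10: P(10, 5) = 85 and P(10, 6) = 126; 117 is not s-gonal.
s = 12: P(12, 5) = 105 and P(12, 6) = 156; 117 is not s-gonal.
Hits: s ∈ {5} → 1.

1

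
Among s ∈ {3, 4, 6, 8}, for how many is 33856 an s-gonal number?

s = 3: P(3, 259) = 33670 and P(3, 260) = 33930; 33856 is not s-gonal.
s = 4: P(4, 184) = 33856. ✓
s = 6: P(6, 130) = 33670 and P(6, 131) = 34191; 33856 is not s-gonal.
s = 8: P(8, 106) = 33496 and P(8, 107) = 34133; 33856 is not s-gonal.
Hits: s ∈ {4} → 1.

1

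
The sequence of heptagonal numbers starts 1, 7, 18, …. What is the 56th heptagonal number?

56·(5·56 − 3)/2 = 56·277/2 = 7756.

7756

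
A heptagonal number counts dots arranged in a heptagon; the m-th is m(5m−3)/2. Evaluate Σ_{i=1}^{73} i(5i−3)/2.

Σ i(5i−3)/2 = (5Σi² − 3Σi) / 2 over i = 1..73.
Σi = 2701 and Σi² = 132349.
(5·132349 − 3·2701) / 2 = 653642/2 = 326821.

326821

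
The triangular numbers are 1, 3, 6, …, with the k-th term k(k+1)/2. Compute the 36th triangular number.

The 36th triangular number is n(n+1)/2 with n = 36.
36·37/2 = 1332/2 = 666.

666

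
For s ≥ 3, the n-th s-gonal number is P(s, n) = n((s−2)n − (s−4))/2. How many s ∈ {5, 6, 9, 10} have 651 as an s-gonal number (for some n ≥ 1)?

s = 5: P(5, 21) = 651. ✓
s = 6: P(6, 18) = 630 and P(6, 19) = 703; 651 is not s-gonal.
s = 9: P(9, 14) = 651. ✓
s = 10: P(10, 13) = 637 and P(10, 14) = 742; 651 is not s-gonal.
Hits: s ∈ {5, 9} → 2.

2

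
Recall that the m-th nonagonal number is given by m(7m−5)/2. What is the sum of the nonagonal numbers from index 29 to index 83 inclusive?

644490

Σ i(7i−5)/2 = (7Σi² − 5Σi) / 2 over i = 29..83.
Σi = 3486 − 406 = 3080 and Σi² = 194054 − 7714 = 186340.
(7·186340 − 5·3080) / 2 = 1288980/2 = 644490.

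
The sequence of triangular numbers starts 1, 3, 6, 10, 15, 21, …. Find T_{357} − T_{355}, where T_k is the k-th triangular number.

357·358/2 = 63903 and 355·356/2 = 63190.
Difference: 63903 − 63190 = 713.

713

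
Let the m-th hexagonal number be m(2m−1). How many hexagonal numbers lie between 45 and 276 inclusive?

The n-th hexagonal number is n(2n−1).
Smallest index with value ≥ 45: n = 5 (giving 45).
Largest index with value ≤ 276: n = 12 (giving 276).
Indices 5 through 12: 8 terms.

8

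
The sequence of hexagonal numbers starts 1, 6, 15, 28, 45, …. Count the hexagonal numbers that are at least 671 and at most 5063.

The n-th hexagonal number is n(2n−1).
Smallest index with value ≥ 671: n = 19 (giving 703).
Largest index with value ≤ 5063: n = 50 (giving 4950).
Indices 19 through 50: 32 terms.

32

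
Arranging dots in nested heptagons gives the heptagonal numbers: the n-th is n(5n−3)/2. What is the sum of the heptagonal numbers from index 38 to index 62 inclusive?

Σ i(5i−3)/2 = (5Σi² − 3Σi) / 2 over i = 38..62.
Σi = 1953 − 703 = 1250 and Σi² = 81375 − 17575 = 63800.
(5·63800 − 3·1250) / 2 = 315250/2 = 157625.

157625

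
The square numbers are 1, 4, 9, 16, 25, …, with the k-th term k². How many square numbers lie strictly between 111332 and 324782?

The n-th square number is n².
Smallest index with value > 111332: n = 334 (giving 111556).
Largest index with value < 324782: n = 569 (giving 323761).
Indices 334 through 569: 236 terms.

236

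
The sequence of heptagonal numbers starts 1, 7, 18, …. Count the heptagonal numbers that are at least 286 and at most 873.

The n-th heptagonal number is n(5n−3)/2.
Smallest index with value ≥ 286: n = 11 (giving 286).
Largest index with value ≤ 873: n = 18 (giving 783).
Indices 11 through 18: 8 terms.

8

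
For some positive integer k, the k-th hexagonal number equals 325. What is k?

Set n(2n−1) = 325, giving 2n² − n − 325 = 0.
So n = (1 + 51) / 4 = 52/4 = 13.
Check: 13·(2·13 − 1) = 325. ✓

13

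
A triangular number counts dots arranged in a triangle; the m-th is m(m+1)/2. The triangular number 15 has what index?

5

Set n(n+1)/2 = 15, giving n² + n − 30 = 0.
So n = (-1 + 11) / 2 = 10/2 = 5.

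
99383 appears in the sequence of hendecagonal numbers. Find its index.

149

Set n(9n−7)/2 = 99383, giving 9n² − 7n − 198766 = 0.
The discriminant is 49 + 72·99383 = 7155625, and √7155625 = 2675.
So n = (7 + 2675) / 18 = 2682/18 = 149.
Check: 149·(9·149 − 7)/2 = 99383. ✓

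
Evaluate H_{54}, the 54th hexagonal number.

The 54th hexagonal number is n(2n−1) with n = 54.
54·(2·54 − 1) = 54·107 = 5778.

5778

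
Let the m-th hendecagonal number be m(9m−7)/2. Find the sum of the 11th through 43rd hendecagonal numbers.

118602

Σ i(9i−7)/2 = (9Σi² − 7Σi) / 2 over i = 11..43.
Σi = 946 − 55 = 891 and Σi² = 27434 − 385 = 27049.
(9·27049 − 7·891) / 2 = 237204/2 = 118602.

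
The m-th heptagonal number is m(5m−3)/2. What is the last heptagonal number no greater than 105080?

104755

Solve n(5n−3)/2 ≤ 105080 for integer n.
n = 205 gives 104755 ≤ 105080, while n = 206 gives 105781 > 105080; so the answer is 104755.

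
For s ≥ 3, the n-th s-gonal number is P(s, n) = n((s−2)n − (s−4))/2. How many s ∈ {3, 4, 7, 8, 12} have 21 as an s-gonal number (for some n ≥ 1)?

2

s = 3: P(3, 6) = 21. ✓
s = 4: P(4, 4) = 16 and P(4, 5) = 25; 21 is not s-gonal.
s = 7: P(7, 3) = 18 and P(7, 4) = 34; 21 is not s-gonal.
s = 8: P(8, 3) = 21. ✓
s = 12: P(12, 2) = 12 and P(12, 3) = 33; 21 is not s-gonal.
Hits: s ∈ {3, 8} → 2.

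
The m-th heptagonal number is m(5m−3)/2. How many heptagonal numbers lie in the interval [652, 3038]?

19

The n-th heptagonal number is n(5n−3)/2.
Smallest index with value ≥ 652: n = 17 (giving 697).
Largest index with value ≤ 3038: n = 35 (giving 3010).
Indices 17 through 35: 19 terms.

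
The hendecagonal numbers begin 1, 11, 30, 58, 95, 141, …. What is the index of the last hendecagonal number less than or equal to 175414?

Solve n(9n−7)/2 ≤ 175414 for integer n.
n = 197 gives 173951 ≤ 175414, while n = 198 gives 175725 > 175414; so the answer is index 197.

197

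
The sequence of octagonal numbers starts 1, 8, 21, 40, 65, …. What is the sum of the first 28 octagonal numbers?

Σ i(3i−2) = 3Σi² − 2Σi over i = 1..28.
Σi = 406 and Σi² = 7714.
3·7714 − 2·406 = 22330.

22330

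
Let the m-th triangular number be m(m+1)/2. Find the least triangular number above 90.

Solve n(n+1)/2 > 90 for integer n.
The largest n with value ≤ 90 is 12 (since 78 ≤ 90 < 91), so the first above is n = 13, value 91.

91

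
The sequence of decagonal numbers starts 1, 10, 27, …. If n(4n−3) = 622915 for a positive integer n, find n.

395

Set n(4n−3) = 622915, giving 4n² − 3n − 622915 = 0.
So n = (3 + 3157) / 8 = 3160/8 = 395.
Check: 395·(4·395 − 3) = 622915. ✓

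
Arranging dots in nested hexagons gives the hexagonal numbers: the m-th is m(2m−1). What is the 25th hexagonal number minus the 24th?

97

Consecutive hexagonal numbers differ by 4n − 3: here 4·25 − 3 = 97.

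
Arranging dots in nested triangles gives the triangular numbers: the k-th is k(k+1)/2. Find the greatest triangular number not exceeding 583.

Solve n(n+1)/2 ≤ 583 for integer n.
n = 33 gives 561 ≤ 583, while n = 34 gives 595 > 583; so the answer is 561.

561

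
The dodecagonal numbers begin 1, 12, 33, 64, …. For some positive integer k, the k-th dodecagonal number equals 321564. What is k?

Set n(5n−4) = 321564, giving 5n² − 4n − 321564 = 0.
So n = (4 + 2536) / 10 = 2540/10 = 254.
Check: 254·(5·254 − 4) = 321564. ✓

254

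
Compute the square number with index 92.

The 92nd square number is n² with n = 92.
92² = 8464.

8464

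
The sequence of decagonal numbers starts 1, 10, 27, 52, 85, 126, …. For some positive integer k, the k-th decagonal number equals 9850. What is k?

50

Set n(4n−3) = 9850, giving 4n² − 3n − 9850 = 0.
The discriminant is 9 + 16·9850 = 157609, and √157609 = 397.
So n = (3 + 397) / 8 = 400/8 = 50.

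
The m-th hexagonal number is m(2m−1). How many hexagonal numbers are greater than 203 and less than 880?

The n-th hexagonal number is n(2n−1).
Smallest index with value > 203: n = 11 (giving 231).
Largest index with value < 880: n = 21 (giving 861).
Indices 11 through 21: 11 terms.

11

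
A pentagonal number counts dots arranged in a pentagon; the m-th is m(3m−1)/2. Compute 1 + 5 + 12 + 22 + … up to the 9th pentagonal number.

405

Σ i(3i−1)/2 = (3Σi² − Σi) / 2 over i = 1..9.
Σi = 45 and Σi² = 285.
(3·285 − 1·45) / 2 = 810/2 = 405.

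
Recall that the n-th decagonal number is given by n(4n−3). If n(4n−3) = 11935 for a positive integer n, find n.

55

Set n(4n−3) = 11935, giving 4n² − 3n − 11935 = 0.
So n = (3 + 437) / 8 = 440/8 = 55.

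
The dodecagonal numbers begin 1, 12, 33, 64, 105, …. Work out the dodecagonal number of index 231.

265881

The 231st dodecagonal number is n(5n−4) with n = 231.
231·(5·231 − 4) = 231·1151 = 265881.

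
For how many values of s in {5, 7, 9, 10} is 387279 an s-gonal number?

s = 5: P(5, 508) = 386842 and P(5, 509) = 388367; 387279 is not s-gonal.
s = 7: P(7, 393) = 385533 and P(7, 394) = 387499; 387279 is not s-gonal.
s = 9: P(9, 333) = 387279. ✓
s = 10: P(10, 311) = 385951 and P(10, 312) = 388440; 387279 is not s-gonal.
Hits: s ∈ {9} → 1.

1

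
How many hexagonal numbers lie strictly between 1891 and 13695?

51

The n-th hexagonal number is n(2n−1).
Smallest index with value > 1891: n = 32 (giving 2016).
Largest index with value < 13695: n = 82 (giving 13366).
Indices 32 through 82: 51 terms.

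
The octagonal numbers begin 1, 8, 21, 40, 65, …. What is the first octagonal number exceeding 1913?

1976

Solve n(3n−2) > 1913 for integer n.
The largest n with value ≤ 1913 is 25 (since 1825 ≤ 1913 < 1976), so the first above is n = 26, value 1976.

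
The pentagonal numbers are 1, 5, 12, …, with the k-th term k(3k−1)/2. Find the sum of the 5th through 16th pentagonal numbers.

2136

Σ i(3i−1)/2 = (3Σi² − Σi) / 2 over i = 5..16.
Σi = 136 − 10 = 126 and Σi² = 1496 − 30 = 1466.
(3·1466 − 1·126) / 2 = 4272/2 = 2136.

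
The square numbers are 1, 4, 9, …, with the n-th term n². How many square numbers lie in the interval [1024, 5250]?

The n-th square number is n².
Smallest index with value ≥ 1024: n = 32 (giving 1024).
Largest index with value ≤ 5250: n = 72 (giving 5184).
Indices 32 through 72: 41 terms.

41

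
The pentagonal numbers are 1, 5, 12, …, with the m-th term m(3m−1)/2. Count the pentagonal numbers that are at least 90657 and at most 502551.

332

The n-th pentagonal number is n(3n−1)/2.
Smallest index with value ≥ 90657: n = 247 (giving 91390).
Largest index with value ≤ 502551: n = 578 (giving 500837).
Indices 247 through 578: 332 terms.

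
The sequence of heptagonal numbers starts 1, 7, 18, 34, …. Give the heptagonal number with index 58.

The 58th heptagonal number is n(5n−3)/2 with n = 58.
58·(5·58 − 3)/2 = 58·287/2 = 8323.

8323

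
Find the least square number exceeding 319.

Solve n² > 319 for integer n.
The largest n with value ≤ 319 is 17 (since 289 ≤ 319 < 324), so the first above is n = 18, value 324.

324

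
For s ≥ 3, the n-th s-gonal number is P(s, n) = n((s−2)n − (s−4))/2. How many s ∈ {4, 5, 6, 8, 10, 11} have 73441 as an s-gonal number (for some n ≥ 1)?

1

s = 4: P(4, 271) = 73441. ✓
s = 5: P(5, 221) = 73151 and P(5, 222) = 73815; 73441 is not s-gonal.
s = 6: P(6, 191) = 72771 and P(6, 192) = 73536; 73441 is not s-gonal.
s = 8: P(8, 156) = 72696 and P(8, 157) = 73633; 73441 is not s-gonal.
s = 10: P(10, 135) = 72495 and P(10, 136) = 73576; 73441 is not s-gonal.
s = 11: P(11, 128) = 73280 and P(11, 129) = 74433; 73441 is not s-gonal.
Hits: s ∈ {4} → 1.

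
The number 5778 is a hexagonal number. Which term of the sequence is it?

54

Set n(2n−1) = 5778, giving 2n² − n − 5778 = 0.
So n = (1 + 215) / 4 = 216/4 = 54.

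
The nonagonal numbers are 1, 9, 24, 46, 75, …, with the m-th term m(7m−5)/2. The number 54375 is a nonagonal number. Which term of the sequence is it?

Set n(7n−5)/2 = 54375, giving 7n² − 5n − 108750 = 0.
The discriminant is 25 + 56·54375 = 3045025, and √3045025 = 1745.
So n = (5 + 1745) / 14 = 1750/14 = 125.
Check: 125·(7·125 − 5)/2 = 54375. ✓

125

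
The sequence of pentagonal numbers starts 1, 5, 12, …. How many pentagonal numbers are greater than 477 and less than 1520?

The n-th pentagonal number is n(3n−1)/2.
Smallest index with value > 477: n = 19 (giving 532).
Largest index with value < 1520: n = 31 (giving 1426).
Indices 19 through 31: 13 terms.

13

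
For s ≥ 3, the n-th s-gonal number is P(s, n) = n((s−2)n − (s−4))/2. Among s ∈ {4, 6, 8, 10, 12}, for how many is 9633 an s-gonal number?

s = 4: P(4, 98) = 9604 and P(4, 99) = 9801; 9633 is not s-gonal.
s = 6: P(6, 69) = 9453 and P(6, 70) = 9730; 9633 is not s-gonal.
s = 8: P(8, 57) = 9633. ✓
s = 10: P(10, 49) = 9457 and P(10, 50) = 9850; 9633 is not s-gonal.
s = 12: P(12, 44) = 9504 and P(12, 45) = 9945; 9633 is not s-gonal.
Hits: s ∈ {8} → 1.

1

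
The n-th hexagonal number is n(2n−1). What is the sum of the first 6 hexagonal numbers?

161

Σ i(2i−1) = 2Σi² − Σi over i = 1..6.
Σi = 21 and Σi² = 91.
2·91 − 1·21 = 161.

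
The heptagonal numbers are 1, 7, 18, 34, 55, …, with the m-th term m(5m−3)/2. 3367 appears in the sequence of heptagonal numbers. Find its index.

Set n(5n−3)/2 = 3367, giving 5n² − 3n − 6734 = 0.
So n = (3 + 367) / 10 = 370/10 = 37.
Check: 37·(5·37 − 3)/2 = 3367. ✓

37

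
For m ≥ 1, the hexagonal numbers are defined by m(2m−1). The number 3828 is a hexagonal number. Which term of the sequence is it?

Set n(2n−1) = 3828, giving 2n² − n − 3828 = 0.
So n = (1 + 175) / 4 = 176/4 = 44.

44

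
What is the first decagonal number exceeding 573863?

576460

Solve n(4n−3) > 573863 for integer n.
The largest n with value ≤ 573863 is 379 (since 573427 ≤ 573863 < 576460), so the first above is n = 380, value 576460.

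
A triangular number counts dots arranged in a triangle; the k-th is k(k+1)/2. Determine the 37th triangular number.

The 37th triangular number is n(n+1)/2 with n = 37.
37·38/2 = 1406/2 = 703.

703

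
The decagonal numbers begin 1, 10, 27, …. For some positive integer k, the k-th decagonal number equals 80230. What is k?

Set n(4n−3) = 80230, giving 4n² − 3n − 80230 = 0.
The discriminant is 9 + 16·80230 = 1283689, and √1283689 = 1133.
So n = (3 + 1133) / 8 = 1136/8 = 142.
Check: 142·(4·142 − 3) = 80230. ✓

142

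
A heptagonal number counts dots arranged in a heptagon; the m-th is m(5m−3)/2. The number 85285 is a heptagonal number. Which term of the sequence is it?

Set n(5n−3)/2 = 85285, giving 5n² − 3n − 170570 = 0.
The discriminant is 9 + 40·85285 = 3411409, and √3411409 = 1847.
So n = (3 + 1847) / 10 = 1850/10 = 185.

185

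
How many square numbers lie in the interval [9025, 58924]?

The n-th square number is n².
Smallest index with value ≥ 9025: n = 95 (giving 9025).
Largest index with value ≤ 58924: n = 242 (giving 58564).
Indices 95 through 242: 148 terms.

148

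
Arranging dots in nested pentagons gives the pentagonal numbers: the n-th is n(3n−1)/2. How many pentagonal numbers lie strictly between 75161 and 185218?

The n-th pentagonal number is n(3n−1)/2.
Smallest index with value > 75161: n = 225 (giving 75825).
Largest index with value < 185218: n = 351 (giving 184626).
Indices 225 through 351: 127 terms.

127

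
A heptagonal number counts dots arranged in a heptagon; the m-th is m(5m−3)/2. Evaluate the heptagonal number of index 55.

7480

55·(5·55 − 3)/2 = 55·272/2 = 55·136 = 7480.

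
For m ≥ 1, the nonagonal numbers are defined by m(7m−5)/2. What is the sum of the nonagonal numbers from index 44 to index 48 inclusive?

36490

Σ i(7i−5)/2 = (7Σi² − 5Σi) / 2 over i = 44..48.
Σi = 1176 − 946 = 230 and Σi² = 38024 − 27434 = 10590.
(7·10590 − 5·230) / 2 = 72980/2 = 36490.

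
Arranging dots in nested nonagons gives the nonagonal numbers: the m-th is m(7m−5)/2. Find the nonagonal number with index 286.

285571

The 286th nonagonal number is n(7n−5)/2 with n = 286.
286·(7·286 − 5)/2 = 286·1997/2 = 285571.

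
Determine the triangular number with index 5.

5·6/2 = 30/2 = 15.

15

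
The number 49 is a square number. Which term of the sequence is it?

7

We need n² = 49, so n = √49 = 7.
Check: 7² = 49. ✓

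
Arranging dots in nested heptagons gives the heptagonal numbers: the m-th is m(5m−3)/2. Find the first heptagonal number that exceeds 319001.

319873

Solve n(5n−3)/2 > 319001 for integer n.
The largest n with value ≤ 319001 is 357 (since 318087 ≤ 319001 < 319873), so the first above is n = 358, value 319873.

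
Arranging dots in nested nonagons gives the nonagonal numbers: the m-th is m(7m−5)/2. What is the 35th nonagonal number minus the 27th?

1716

35·(7·35 − 5)/2 = 4200 and 27·(7·27 − 5)/2 = 2484.
Difference: 4200 − 2484 = 1716.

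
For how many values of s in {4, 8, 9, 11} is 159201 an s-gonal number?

s = 4: P(4, 399) = 159201. ✓
s = 8: P(8, 230) = 158240 and P(8, 231) = 159621; 159201 is not s-gonal.
s = 9: P(9, 213) = 158259 and P(9, 214) = 159751; 159201 is not s-gonal.
s = 11: P(11, 188) = 158390 and P(11, 189) = 160083; 159201 is not s-gonal.
Hits: s ∈ {4} → 1.

1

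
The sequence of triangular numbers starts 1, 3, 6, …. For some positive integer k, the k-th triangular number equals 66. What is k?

11

Set n(n+1)/2 = 66, giving n² + n − 132 = 0.
The discriminant is 1 + 8·66 = 529, and √529 = 23.
So n = (-1 + 23) / 2 = 22/2 = 11.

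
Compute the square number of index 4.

16

The 4th square number is n² with n = 4.
4² = 16.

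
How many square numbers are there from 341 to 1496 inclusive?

20

The n-th square number is n².
Smallest index with value ≥ 341: n = 19 (giving 361).
Largest index with value ≤ 1496: n = 38 (giving 1444).
Indices 19 through 38: 20 terms.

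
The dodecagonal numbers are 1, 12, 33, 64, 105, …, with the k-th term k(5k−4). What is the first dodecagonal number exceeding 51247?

Solve n(5n−4) > 51247 for integer n.
The largest n with value ≤ 51247 is 101 (since 50601 ≤ 51247 < 51612), so the first above is n = 102, value 51612.

51612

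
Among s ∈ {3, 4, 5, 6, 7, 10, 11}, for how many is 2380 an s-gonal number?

s = 3: P(3, 68) = 2346 and P(3, 69) = 2415; 2380 is not s-gonal.
s = 4: P(4, 48) = 2304 and P(4, 49) = 2401; 2380 is not s-gonal.
s = 5: P(5, 40) = 2380. ✓
s = 6: P(6, 34) = 2278 and P(6, 35) = 2415; 2380 is not s-gonal.
s = 7: P(7, 31) = 2356 and P(7, 32) = 2512; 2380 is not s-gonal.
s = 10: P(10, 24) = 2232 and P(10, 25) = 2425; 2380 is not s-gonal.
s = 11: P(11, 23) = 2300 and P(11, 24) = 2508; 2380 is not s-gonal.
Hits: s ∈ {5} → 1.

1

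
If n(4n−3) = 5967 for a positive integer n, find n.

Set n(4n−3) = 5967, giving 4n² − 3n − 5967 = 0.
The discriminant is 9 + 16·5967 = 95481, and √95481 = 309.
So n = (3 + 309) / 8 = 312/8 = 39.

39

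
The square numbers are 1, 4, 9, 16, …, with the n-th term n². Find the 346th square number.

119716

The 346th square number is n² with n = 346.
346² = 119716.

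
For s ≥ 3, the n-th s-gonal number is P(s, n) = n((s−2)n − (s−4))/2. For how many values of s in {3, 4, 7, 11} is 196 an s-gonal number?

2

s = 3: P(3, 19) = 190 and P(3, 20) = 210; 196 is not s-gonal.
s = 4: P(4, 14) = 196. ✓
s = 7: P(7, 9) = 189 and P(7, 10) = 235; 196 is not s-gonal.
s = 11: P(11, 7) = 196. ✓
Hits: s ∈ {4, 11} → 2.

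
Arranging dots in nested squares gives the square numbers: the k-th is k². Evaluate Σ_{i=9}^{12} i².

446

Σ_{i=9}^{12} i² = 650 − 204 = 446.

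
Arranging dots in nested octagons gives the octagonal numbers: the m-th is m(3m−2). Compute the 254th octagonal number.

193040

The 254th octagonal number is n(3n−2) with n = 254.
254·(3·254 − 2) = 254·760 = 193040.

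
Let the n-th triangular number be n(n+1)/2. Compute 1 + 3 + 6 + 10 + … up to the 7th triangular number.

Σ i(i+1)/2 = (Σi² + Σi) / 2 over i = 1..7.
Σi = 28 and Σi² = 140.
(1·140 + 1·28) / 2 = 168/2 = 84.

84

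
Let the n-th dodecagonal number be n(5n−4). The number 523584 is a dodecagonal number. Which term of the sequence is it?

Set n(5n−4) = 523584, giving 5n² − 4n − 523584 = 0.
The discriminant is 16 + 20·523584 = 10471696, and √10471696 = 3236.
So n = (4 + 3236) / 10 = 3240/10 = 324.

324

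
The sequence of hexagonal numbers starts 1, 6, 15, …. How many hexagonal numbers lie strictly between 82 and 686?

The n-th hexagonal number is n(2n−1).
Smallest index with value > 82: n = 7 (giving 91).
Largest index with value < 686: n = 18 (giving 630).
Indices 7 through 18: 12 terms.

12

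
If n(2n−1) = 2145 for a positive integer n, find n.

Set n(2n−1) = 2145, giving 2n² − n − 2145 = 0.
The discriminant is 1 + 8·2145 = 17161, and √17161 = 131.
So n = (1 + 131) / 4 = 132/4 = 33.

33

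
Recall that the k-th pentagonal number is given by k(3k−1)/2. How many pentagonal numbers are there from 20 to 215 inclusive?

9

The n-th pentagonal number is n(3n−1)/2.
Smallest index with value ≥ 20: n = 4 (giving 22).
Largest index with value ≤ 215: n = 12 (giving 210).
Indices 4 through 12: 9 terms.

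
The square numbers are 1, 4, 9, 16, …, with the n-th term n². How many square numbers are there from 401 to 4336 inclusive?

45

The n-th square number is n².
Smallest index with value ≥ 401: n = 21 (giving 441).
Largest index with value ≤ 4336: n = 65 (giving 4225).
Indices 21 through 65: 45 terms.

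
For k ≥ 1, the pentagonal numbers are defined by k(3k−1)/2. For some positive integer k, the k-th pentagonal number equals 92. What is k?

8

Set n(3n−1)/2 = 92, giving 3n² − n − 184 = 0.
So n = (1 + 47) / 6 = 48/6 = 8.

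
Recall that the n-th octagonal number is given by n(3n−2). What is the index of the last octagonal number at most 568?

Solve n(3n−2) ≤ 568 for integer n.
n = 14 gives 560 ≤ 568, while n = 15 gives 645 > 568; so the answer is index 14.

14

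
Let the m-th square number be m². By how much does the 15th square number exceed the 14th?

n² − (n−1)² = 2n − 1, so 15² − 14² = 2·15 − 1 = 29.

29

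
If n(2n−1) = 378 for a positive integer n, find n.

Set n(2n−1) = 378, giving 2n² − n − 378 = 0.
So n = (1 + 55) / 4 = 56/4 = 14.

14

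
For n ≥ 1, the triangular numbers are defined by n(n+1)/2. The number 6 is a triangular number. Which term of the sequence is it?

3

Set n(n+1)/2 = 6, giving n² + n − 12 = 0.
The discriminant is 1 + 8·6 = 49, and √49 = 7.
So n = (-1 + 7) / 2 = 6/2 = 3.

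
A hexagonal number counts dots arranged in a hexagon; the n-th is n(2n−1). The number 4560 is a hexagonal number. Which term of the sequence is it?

48

Set n(2n−1) = 4560, giving 2n² − n − 4560 = 0.
The discriminant is 1 + 8·4560 = 36481, and √36481 = 191.
So n = (1 + 191) / 4 = 192/4 = 48.
Check: 48·(2·48 − 1) = 4560. ✓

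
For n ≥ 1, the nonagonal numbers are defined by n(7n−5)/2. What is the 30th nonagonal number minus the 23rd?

30·(7·30 − 5)/2 = 3075 and 23·(7·23 − 5)/2 = 1794.
Difference: 3075 − 1794 = 1281.

1281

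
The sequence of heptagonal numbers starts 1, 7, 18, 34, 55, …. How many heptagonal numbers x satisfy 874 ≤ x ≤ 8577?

The n-th heptagonal number is n(5n−3)/2.
Smallest index with value ≥ 874: n = 19 (giving 874).
Largest index with value ≤ 8577: n = 58 (giving 8323).
Indices 19 through 58: 40 terms.

40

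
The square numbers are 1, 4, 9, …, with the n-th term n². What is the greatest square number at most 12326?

Solve n² ≤ 12326 for integer n.
n = 111 gives 12321 ≤ 12326, while n = 112 gives 12544 > 12326; so the answer is 12321.

12321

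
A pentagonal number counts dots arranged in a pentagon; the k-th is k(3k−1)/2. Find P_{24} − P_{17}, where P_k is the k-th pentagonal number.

427

24·(3·24 − 1)/2 = 852 and 17·(3·17 − 1)/2 = 425.
Difference: 852 − 425 = 427.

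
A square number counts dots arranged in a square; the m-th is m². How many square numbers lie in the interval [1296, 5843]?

41

The n-th square number is n².
Smallest index with value ≥ 1296: n = 36 (giving 1296).
Largest index with value ≤ 5843: n = 76 (giving 5776).
Indices 36 through 76: 41 terms.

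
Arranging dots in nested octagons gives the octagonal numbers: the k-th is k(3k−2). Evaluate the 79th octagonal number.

18565

The 79th octagonal number is n(3n−2) with n = 79.
79·(3·79 − 2) = 79·235 = 18565.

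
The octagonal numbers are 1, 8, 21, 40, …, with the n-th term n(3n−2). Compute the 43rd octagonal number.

5461

The 43rd octagonal number is n(3n−2) with n = 43.
43·(3·43 − 2) = 43·127 = 5461.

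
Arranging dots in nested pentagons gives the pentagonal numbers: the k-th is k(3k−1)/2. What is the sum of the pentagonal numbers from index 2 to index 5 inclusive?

74

Σ i(3i−1)/2 = (3Σi² − Σi) / 2 over i = 2..5.
Σi = 15 − 1 = 14 and Σi² = 55 − 1 = 54.
(3·54 − 1·14) / 2 = 148/2 = 74.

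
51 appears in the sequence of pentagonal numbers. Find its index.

Set n(3n−1)/2 = 51, giving 3n² − n − 102 = 0.
So n = (1 + 35) / 6 = 36/6 = 6.
Check: 6·(3·6 − 1)/2 = 51. ✓

6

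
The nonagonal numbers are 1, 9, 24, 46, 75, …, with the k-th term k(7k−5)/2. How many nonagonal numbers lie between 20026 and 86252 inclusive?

82

The n-th nonagonal number is n(7n−5)/2.
Smallest index with value ≥ 20026: n = 76 (giving 20026).
Largest index with value ≤ 86252: n = 157 (giving 85879).
Indices 76 through 157: 82 terms.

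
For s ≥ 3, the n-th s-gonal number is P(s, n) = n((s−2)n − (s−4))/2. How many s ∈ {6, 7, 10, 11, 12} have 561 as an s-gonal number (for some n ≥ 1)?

s = 6: P(6, 17) = 561. ✓
s = 7: P(7, 15) = 540 and P(7, 16) = 616; 561 is not s-gonal.
s = 10: P(10, 12) = 540 and P(10, 13) = 637; 561 is not s-gonal.
s = 11: P(11, 11) = 506 and P(11, 12) = 606; 561 is not s-gonal.
s = 12: P(12, 11) = 561. ✓
Hits: s ∈ {6, 12} → 2.

2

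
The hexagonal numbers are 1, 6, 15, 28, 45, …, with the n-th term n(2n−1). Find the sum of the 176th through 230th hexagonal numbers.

Σ i(2i−1) = 2Σi² − Σi over i = 176..230.
Σi = 26565 − 15400 = 11165 and Σi² = 4082155 − 1801800 = 2280355.
2·2280355 − 1·11165 = 4549545.

4549545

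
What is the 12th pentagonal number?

12·(3·12 − 1)/2 = 12·35/2 = 210.

210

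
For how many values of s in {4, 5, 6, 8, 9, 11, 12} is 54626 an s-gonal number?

s = 4: P(4, 233) = 54289 and P(4, 234) = 54756; 54626 is not s-gonal.
s = 5: P(5, 191) = 54626. ✓
s = 6: P(6, 165) = 54285 and P(6, 166) = 54946; 54626 is not s-gonal.
s = 8: P(8, 135) = 54405 and P(8, 136) = 55216; 54626 is not s-gonal.
s = 9: P(9, 125) = 54375 and P(9, 126) = 55251; 54626 is not s-gonal.
s = 11: P(11, 110) = 54065 and P(11, 111) = 55056; 54626 is not s-gonal.
s = 12: P(12, 104) = 53664 and P(12, 105) = 54705; 54626 is not s-gonal.
Hits: s ∈ {5} → 1.

1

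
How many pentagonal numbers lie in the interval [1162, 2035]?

10

The n-th pentagonal number is n(3n−1)/2.
Smallest index with value ≥ 1162: n = 28 (giving 1162).
Largest index with value ≤ 2035: n = 37 (giving 2035).
Indices 28 through 37: 10 terms.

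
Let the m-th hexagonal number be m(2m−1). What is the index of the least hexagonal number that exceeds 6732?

Solve n(2n−1) > 6732 for integer n.
The largest n with value ≤ 6732 is 58 (since 6670 ≤ 6732 < 6903), so the first above is n = 59, value 6903.

59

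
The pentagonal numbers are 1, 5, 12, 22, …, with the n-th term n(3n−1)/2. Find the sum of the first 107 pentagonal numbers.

618246

Σ i(3i−1)/2 = (3Σi² − Σi) / 2 over i = 1..107.
Σi = 5778 and Σi² = 414090.
(3·414090 − 1·5778) / 2 = 1236492/2 = 618246.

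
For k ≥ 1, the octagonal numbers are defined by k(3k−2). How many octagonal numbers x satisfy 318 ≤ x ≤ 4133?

The n-th octagonal number is n(3n−2).
Smallest index with value ≥ 318: n = 11 (giving 341).
Largest index with value ≤ 4133: n = 37 (giving 4033).
Indices 11 through 37: 27 terms.

27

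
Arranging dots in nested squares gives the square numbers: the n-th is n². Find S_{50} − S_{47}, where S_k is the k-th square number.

291

50² = 2500 and 47² = 2209.
Difference: 2500 − 2209 = 291.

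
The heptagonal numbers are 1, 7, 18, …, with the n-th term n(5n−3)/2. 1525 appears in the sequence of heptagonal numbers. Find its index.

25

Set n(5n−3)/2 = 1525, giving 5n² − 3n − 3050 = 0.
The discriminant is 9 + 40·1525 = 61009, and √61009 = 247.
So n = (3 + 247) / 10 = 250/10 = 25.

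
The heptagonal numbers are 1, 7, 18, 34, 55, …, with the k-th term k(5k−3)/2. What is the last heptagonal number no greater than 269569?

268468

Solve n(5n−3)/2 ≤ 269569 for integer n.
n = 328 gives 268468 ≤ 269569, while n = 329 gives 270109 > 269569; so the answer is 268468.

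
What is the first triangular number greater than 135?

136

Solve n(n+1)/2 > 135 for integer n.
The largest n with value ≤ 135 is 15 (since 120 ≤ 135 < 136), so the first above is n = 16, value 136.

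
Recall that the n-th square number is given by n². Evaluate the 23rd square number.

529

The 23rd square number is n² with n = 23.
23² = 529.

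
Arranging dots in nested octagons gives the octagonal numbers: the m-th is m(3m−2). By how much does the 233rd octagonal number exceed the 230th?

4161

233·(3·233 − 2) = 162401 and 230·(3·230 − 2) = 158240.
Difference: 162401 − 158240 = 4161.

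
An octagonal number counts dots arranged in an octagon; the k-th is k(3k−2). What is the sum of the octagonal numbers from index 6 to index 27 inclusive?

19899

Σ i(3i−2) = 3Σi² − 2Σi over i = 6..27.
Σi = 378 − 15 = 363 and Σi² = 6930 − 55 = 6875.
3·6875 − 2·363 = 19899.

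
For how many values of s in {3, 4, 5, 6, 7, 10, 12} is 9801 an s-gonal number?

2

s = 3: P(3, 139) = 9730 and P(3, 140) = 9870; 9801 is not s-gonal.
s = 4: P(4, 99) = 9801. ✓
s = 5: P(5, 81) = 9801. ✓
s = 6: P(6, 70) = 9730 and P(6, 71) = 10011; 9801 is not s-gonal.
s = 7: P(7, 62) = 9517 and P(7, 63) = 9828; 9801 is not s-gonal.
s = 10: P(10, 49) = 9457 and P(10, 50) = 9850; 9801 is not s-gonal.
s = 12: P(12, 44) = 9504 and P(12, 45) = 9945; 9801 is not s-gonal.
Hits: s ∈ {4, 5} → 2.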